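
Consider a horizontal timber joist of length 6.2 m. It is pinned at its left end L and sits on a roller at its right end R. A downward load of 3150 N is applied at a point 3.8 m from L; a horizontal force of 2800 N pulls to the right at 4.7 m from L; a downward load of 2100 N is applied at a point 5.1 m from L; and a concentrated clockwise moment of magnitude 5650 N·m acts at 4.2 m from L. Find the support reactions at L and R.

L_x = -2800 N, L_y = 680.6 N, R_y = 4569 N

Taking moments about L: R_y·6.2 − 3150·3.8 − 2100·5.1 − 5650 = 0 → R_y = 28330/6.2 = 4569.35 ≈ 4569 N.
ΣF_y = 0: L_y + 4569.35 − 3150 − 2100 = 0 → L_y = 680.6 N.
ΣF_x = 0: L_x + 2800 = 0 → L_x = -2800 N.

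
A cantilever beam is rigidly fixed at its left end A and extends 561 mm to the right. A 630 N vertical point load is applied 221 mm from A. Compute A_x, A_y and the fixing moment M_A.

ΣF_x = 0: A_x = 0.
ΣF_y = 0: A_y − 630 = 0 → A_y = 630.0 N.
ΣM about A: M_A − 630·221 = 0 → M_A = 139200 N·mm.

A_x = 0, A_y = 630.0 N, M_A = 139200 N·mm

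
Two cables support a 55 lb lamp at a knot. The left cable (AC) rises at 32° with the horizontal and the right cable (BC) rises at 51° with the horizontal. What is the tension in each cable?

ΣF_x = 0: −T_AC·cos32° + T_BC·cos51° = 0 → T_BC = 1.34756·T_AC.
ΣF_y = 0: T_AC·sin32° + T_BC·sin51° = 55.
Substitute: T_AC·(0.529919 + 1.34756·0.777146) = 55 → T_AC = 34.8726 ≈ 34.87 lb.
Then T_BC = 1.34756 × 34.8726 = 46.99 lb.

T_AC = 34.87 lb, T_BC = 46.99 lb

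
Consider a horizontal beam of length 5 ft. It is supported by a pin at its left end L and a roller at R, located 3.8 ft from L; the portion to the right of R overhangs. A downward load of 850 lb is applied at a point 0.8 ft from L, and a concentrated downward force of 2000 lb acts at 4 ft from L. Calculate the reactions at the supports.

L_x = 0, L_y = 565.8 lb, R_y = 2284 lb

Moments about L: R_y·3.8 − 850·0.8 − 2000·4 = 0 → R_y = 8680/3.8 = 2284.21 ≈ 2284 lb.
ΣF_y = 0: L_y + 2284.21 − 850 − 2000 = 0 → L_y = 565.8 lb.
ΣF_x = 0: no horizontal applied forces, so L_x = 0.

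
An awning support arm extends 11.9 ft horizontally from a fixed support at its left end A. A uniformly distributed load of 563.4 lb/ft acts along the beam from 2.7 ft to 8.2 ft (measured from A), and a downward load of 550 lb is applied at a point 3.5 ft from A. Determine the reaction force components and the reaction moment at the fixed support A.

A_x = 0, A_y = 3649 lb, M_A = 18810 lb·ft

Resultant of the distributed load: 563.4 × 5.5 = 3098.7 lb at 5.45 ft from A.
ΣF_x = 0: A_x = 0.
ΣF_y = 0: A_y − 563.4·5.5 − 550 = 0 → A_y = 3649 lb.
ΣM about A: M_A − (563.4·5.5)·5.45 − 550·3.5 = 0 → M_A = 18810 lb·ft.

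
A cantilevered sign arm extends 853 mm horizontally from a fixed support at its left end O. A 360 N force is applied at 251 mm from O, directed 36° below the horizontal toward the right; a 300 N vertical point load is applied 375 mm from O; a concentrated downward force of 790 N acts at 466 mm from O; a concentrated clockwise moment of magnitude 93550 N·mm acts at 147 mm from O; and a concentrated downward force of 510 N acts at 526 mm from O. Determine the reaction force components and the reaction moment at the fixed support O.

O_x = -291.2 N, O_y = 1812 N, M_O = 895600 N·mm

ΣF_x = 0: O_x + 360·cos36° = 0 → O_x = -291.2 N.
ΣF_y = 0: O_y − 360·sin36° − 300 − 790 − 510 = 0 → O_y = 1812 N.
ΣM about O: M_O − 360·sin36°·251 − 300·375 − 790·466 − 93550 − 510·526 = 0 → M_O = 895600 N·mm.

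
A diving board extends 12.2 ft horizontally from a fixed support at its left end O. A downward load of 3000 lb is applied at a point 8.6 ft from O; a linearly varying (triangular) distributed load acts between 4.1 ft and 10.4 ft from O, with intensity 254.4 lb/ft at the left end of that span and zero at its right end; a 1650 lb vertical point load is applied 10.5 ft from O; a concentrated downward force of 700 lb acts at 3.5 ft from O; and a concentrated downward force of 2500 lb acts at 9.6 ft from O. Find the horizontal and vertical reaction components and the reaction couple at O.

Resultant of the triangular load: ½ × 254.4 × 6.3 = 801.36 lb, acting at 6.2 ft from O (one-third of the span from the peak).
ΣF_x = 0: O_x = 0.
ΣF_y = 0: O_y − 3000 − ½·254.4·6.3 − 1650 − 700 − 2500 = 0 → O_y = 8651 lb.
ΣM about O: M_O − 3000·8.6 − (½·254.4·6.3)·6.2 − 1650·10.5 − 700·3.5 − 2500·9.6 = 0 → M_O = 74540 lb·ft.

O_x = 0, O_y = 8651 lb, M_O = 74540 lb·ft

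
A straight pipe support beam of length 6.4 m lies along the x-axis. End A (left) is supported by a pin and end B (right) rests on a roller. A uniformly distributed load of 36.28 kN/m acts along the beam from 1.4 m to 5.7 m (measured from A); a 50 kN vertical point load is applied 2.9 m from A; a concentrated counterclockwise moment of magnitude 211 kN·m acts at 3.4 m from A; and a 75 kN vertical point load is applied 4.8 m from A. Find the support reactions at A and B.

Resultant of the distributed load: 36.28 × 4.3 = 156.004 kN at 3.55 m from A.
ΣM about A: B_y·6.4 − (36.28·4.3)·3.55 − 50·2.9 + 211 − 75·4.8 = 0 → B_y = 847.8142/6.4 = 132.471 ≈ 132.5 kN.
ΣF_y = 0: A_y + 132.471 − 36.28·4.3 − 50 − 75 = 0 → A_y = 148.5 kN.
ΣF_x = 0: no horizontal applied forces, so A_x = 0.

A_x = 0, A_y = 148.5 kN, B_y = 132.5 kN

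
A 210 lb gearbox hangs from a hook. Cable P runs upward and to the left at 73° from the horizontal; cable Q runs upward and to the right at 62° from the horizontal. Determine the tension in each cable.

T_P = 139.4 lb, T_Q = 86.83 lb

ΣF_x = 0: −T_P·cos73° + T_Q·cos62° = 0 → T_Q = 0.622768·T_P.
ΣF_y = 0: T_P·sin73° + T_Q·sin62° = 210.
Substitute: T_P·(0.956305 + 0.622768·0.882948) = 210 → T_P = 139.426 ≈ 139.4 lb.
Then T_Q = 0.622768 × 139.426 = 86.83 lb.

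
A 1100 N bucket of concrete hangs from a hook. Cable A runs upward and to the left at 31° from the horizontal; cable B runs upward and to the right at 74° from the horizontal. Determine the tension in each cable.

T_A = 313.9 N, T_B = 976.1 N

ΣF_x = 0: −T_A·cos31° + T_B·cos74° = 0 → T_B = 3.10976·T_A.
ΣF_y = 0: T_A·sin31° + T_B·sin74° = 1100.
Substitute: T_A·(0.515038 + 3.10976·0.961262) = 1100 → T_A = 313.897 ≈ 313.9 N.
Then T_B = 3.10976 × 313.897 = 976.1 N.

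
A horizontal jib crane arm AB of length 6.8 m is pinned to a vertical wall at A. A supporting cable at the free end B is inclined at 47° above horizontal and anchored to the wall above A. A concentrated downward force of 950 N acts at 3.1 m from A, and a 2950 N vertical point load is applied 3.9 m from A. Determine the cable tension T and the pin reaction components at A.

T = 2906 N, A_x = 1982 N, A_y = 1775 N

ΣM about A: T·sin47°·6.8 − 950·3.1 − 2950·3.9 = 0 → T = 14450/(6.8·0.731354) = 2905.57 ≈ 2906 N.
ΣF_x = 0: A_x − T·cos47° = 0 → A_x = 2905.57 × 0.681998 = 1982 N.
ΣF_y = 0: A_y + T·sin47° − 950 − 2950 = 0 → A_y = 3900 − 2905.57 × 0.731354 = 1775 N.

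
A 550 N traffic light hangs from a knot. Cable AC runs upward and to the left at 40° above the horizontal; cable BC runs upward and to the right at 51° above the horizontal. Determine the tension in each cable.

T_AC = 346.2 N, T_BC = 421.4 N

ΣF_x = 0: −T_AC·cos40° + T_BC·cos51° = 0 → T_BC = 1.21726·T_AC.
ΣF_y = 0: T_AC·sin40° + T_BC·sin51° = 550.
Substitute: T_AC·(0.642788 + 1.21726·0.777146) = 550 → T_AC = 346.178 ≈ 346.2 N.
Then T_BC = 1.21726 × 346.178 = 421.4 N.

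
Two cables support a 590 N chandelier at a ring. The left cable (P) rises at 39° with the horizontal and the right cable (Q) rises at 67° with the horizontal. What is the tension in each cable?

ΣF_x = 0: −T_P·cos39° + T_Q·cos67° = 0 → T_Q = 1.98895·T_P.
ΣF_y = 0: T_P·sin39° + T_Q·sin67° = 590.
Substitute: T_P·(0.62932 + 1.98895·0.920505) = 590 → T_P = 239.822 ≈ 239.8 N.
Then T_Q = 1.98895 × 239.822 = 477.0 N.

T_P = 239.8 N, T_Q = 477.0 N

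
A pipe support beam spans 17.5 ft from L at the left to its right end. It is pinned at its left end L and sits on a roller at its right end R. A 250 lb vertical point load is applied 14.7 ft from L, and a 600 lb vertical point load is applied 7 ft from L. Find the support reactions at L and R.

L_x = 0, L_y = 400.0 lb, R_y = 450.0 lb

Moments about L: R_y·17.5 − 250·14.7 − 600·7 = 0 → R_y = 7875/17.5 = 450.0 lb.
ΣF_y = 0: L_y + 450 − 250 − 600 = 0 → L_y = 400.0 lb.
ΣF_x = 0: no horizontal applied forces, so L_x = 0.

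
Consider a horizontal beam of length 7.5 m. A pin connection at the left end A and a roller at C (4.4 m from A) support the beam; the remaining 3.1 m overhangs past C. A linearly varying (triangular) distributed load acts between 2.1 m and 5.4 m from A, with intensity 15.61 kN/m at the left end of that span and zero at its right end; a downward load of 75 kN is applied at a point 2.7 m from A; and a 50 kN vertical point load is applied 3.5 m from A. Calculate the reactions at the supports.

Resultant of the triangular load: ½ × 15.61 × 3.3 = 25.7565 kN, acting at 3.2 m from A (one-third of the span from the peak).
Taking moments about A: C_y·4.4 − (½·15.61·3.3)·3.2 − 75·2.7 − 50·3.5 = 0 → C_y = 459.9208/4.4 = 104.527 ≈ 104.5 kN.
ΣF_y = 0: A_y + 104.527 − ½·15.61·3.3 − 75 − 50 = 0 → A_y = 46.23 kN.
ΣF_x = 0: no horizontal applied forces, so A_x = 0.

A_x = 0, A_y = 46.23 kN, C_y = 104.5 kN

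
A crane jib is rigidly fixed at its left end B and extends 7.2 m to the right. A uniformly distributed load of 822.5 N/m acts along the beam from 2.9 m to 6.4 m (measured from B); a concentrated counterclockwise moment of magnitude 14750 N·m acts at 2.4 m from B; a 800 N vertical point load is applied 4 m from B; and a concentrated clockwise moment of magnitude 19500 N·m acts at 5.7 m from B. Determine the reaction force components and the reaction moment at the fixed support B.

B_x = 0, B_y = 3679 N, M_B = 21340 N·m

Resultant of the distributed load: 822.5 × 3.5 = 2878.75 N at 4.65 m from B.
ΣF_x = 0: B_x = 0.
ΣF_y = 0: B_y − 822.5·3.5 − 800 = 0 → B_y = 3679 N.
ΣM about B: M_B − (822.5·3.5)·4.65 + 14750 − 800·4 − 19500 = 0 → M_B = 21340 N·m.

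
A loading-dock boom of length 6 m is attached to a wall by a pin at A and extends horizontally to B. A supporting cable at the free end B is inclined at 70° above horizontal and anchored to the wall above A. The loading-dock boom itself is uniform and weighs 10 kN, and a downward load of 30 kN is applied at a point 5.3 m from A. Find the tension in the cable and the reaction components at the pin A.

ΣM about A: T·sin70°·6 − 10·3 − 30·5.3 = 0 → T = 189/(6·0.939693) = 33.5216 ≈ 33.52 kN.
ΣF_x = 0: A_x − T·cos70° = 0 → A_x = 33.5216 × 0.34202 = 11.47 kN.
ΣF_y = 0: A_y + T·sin70° − 10 − 30 = 0 → A_y = 40 − 33.5216 × 0.939693 = 8.500 kN.

T = 33.52 kN, A_x = 11.47 kN, A_y = 8.500 kN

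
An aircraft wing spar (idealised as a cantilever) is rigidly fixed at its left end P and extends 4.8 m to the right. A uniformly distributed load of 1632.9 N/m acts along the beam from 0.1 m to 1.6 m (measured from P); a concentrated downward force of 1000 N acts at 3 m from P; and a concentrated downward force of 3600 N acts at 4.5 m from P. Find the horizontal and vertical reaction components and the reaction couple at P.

Resultant of the distributed load: 1632.9 × 1.5 = 2449.35 N at 0.85 m from P.
ΣF_x = 0: P_x = 0.
ΣF_y = 0: P_y − 1632.9·1.5 − 1000 − 3600 = 0 → P_y = 7049 N.
ΣM about P: M_P − (1632.9·1.5)·0.85 − 1000·3 − 3600·4.5 = 0 → M_P = 21280 N·m.

P_x = 0, P_y = 7049 N, M_P = 21280 N·m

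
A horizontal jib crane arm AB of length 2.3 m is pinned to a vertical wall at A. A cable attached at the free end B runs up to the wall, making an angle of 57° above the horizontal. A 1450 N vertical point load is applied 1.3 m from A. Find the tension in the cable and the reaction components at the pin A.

T = 977.2 N, A_x = 532.2 N, A_y = 630.4 N

ΣM about A: T·sin57°·2.3 − 1450·1.3 = 0 → T = 1885/(2.3·0.838671) = 977.219 ≈ 977.2 N.
ΣF_x = 0: A_x − T·cos57° = 0 → A_x = 977.219 × 0.544639 = 532.2 N.
ΣF_y = 0: A_y + T·sin57° − 1450 = 0 → A_y = 1450 − 977.219 × 0.838671 = 630.4 N.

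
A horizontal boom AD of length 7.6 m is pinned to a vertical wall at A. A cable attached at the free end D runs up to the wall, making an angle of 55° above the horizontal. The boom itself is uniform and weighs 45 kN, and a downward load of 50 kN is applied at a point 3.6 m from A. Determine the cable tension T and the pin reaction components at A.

T = 56.38 kN, A_x = 32.34 kN, A_y = 48.82 kN

ΣM about A: T·sin55°·7.6 − 45·3.8 − 50·3.6 = 0 → T = 351/(7.6·0.819152) = 56.3805 ≈ 56.38 kN.
ΣF_x = 0: A_x − T·cos55° = 0 → A_x = 56.3805 × 0.573576 = 32.34 kN.
ΣF_y = 0: A_y + T·sin55° − 45 − 50 = 0 → A_y = 95 − 56.3805 × 0.819152 = 48.82 kN.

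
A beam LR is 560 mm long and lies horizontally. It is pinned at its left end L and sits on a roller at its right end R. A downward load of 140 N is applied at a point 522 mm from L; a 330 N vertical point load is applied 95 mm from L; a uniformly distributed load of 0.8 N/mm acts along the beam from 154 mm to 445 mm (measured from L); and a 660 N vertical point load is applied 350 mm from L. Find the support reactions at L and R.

L_x = 0, L_y = 639.3 N, R_y = 723.5 N

Resultant of the distributed load: 0.8 × 291 = 232.8 N at 299.5 mm from L.
Moments about L: R_y·560 − 140·522 − 330·95 − (0.8·291)·299.5 − 660·350 = 0 → R_y = 405153.6/560 = 723.489 ≈ 723.5 N.
ΣF_y = 0: L_y + 723.489 − 140 − 330 − 0.8·291 − 660 = 0 → L_y = 639.3 N.
ΣF_x = 0: no horizontal applied forces, so L_x = 0.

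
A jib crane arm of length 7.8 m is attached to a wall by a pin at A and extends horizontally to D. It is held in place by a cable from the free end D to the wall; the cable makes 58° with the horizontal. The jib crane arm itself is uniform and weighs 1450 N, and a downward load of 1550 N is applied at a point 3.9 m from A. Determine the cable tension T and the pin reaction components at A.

T = 1769 N, A_x = 937.3 N, A_y = 1500 N

ΣM about A: T·sin58°·7.8 − 1450·3.9 − 1550·3.9 = 0 → T = 11700/(7.8·0.848048) = 1768.77 ≈ 1769 N.
ΣF_x = 0: A_x − T·cos58° = 0 → A_x = 1768.77 × 0.529919 = 937.3 N.
ΣF_y = 0: A_y + T·sin58° − 1450 − 1550 = 0 → A_y = 3000 − 1768.77 × 0.848048 = 1500 N.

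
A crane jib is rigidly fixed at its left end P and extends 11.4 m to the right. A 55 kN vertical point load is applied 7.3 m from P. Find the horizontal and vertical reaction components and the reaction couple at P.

ΣF_x = 0: P_x = 0.
ΣF_y = 0: P_y − 55 = 0 → P_y = 55.00 kN.
ΣM about P: M_P − 55·7.3 = 0 → M_P = 401.5 kN·m.

P_x = 0, P_y = 55.00 kN, M_P = 401.5 kN·m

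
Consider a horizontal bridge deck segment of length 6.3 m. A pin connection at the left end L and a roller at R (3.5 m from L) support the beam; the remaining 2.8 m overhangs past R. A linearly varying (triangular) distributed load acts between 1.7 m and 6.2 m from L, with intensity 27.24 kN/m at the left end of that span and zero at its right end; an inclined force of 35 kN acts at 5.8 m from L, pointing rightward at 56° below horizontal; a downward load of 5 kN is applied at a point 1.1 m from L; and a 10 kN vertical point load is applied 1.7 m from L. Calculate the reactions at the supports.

Resultant of the triangular load: ½ × 27.24 × 4.5 = 61.29 kN, acting at 3.2 m from L (one-third of the span from the peak).
Moments about L: R_y·3.5 − (½·27.24·4.5)·3.2 − 35·sin56°·5.8 − 5·1.1 − 10·1.7 = 0 → R_y = 386.923/3.5 = 110.549 ≈ 110.5 kN.
ΣF_y = 0: L_y + 110.549 − ½·27.24·4.5 − 35·sin56° − 5 − 10 = 0 → L_y = -5.243 kN.
ΣF_x = 0: L_x + 35·cos56° = 0 → L_x = -19.57 kN.

L_x = -19.57 kN, L_y = -5.243 kN, R_y = 110.5 kN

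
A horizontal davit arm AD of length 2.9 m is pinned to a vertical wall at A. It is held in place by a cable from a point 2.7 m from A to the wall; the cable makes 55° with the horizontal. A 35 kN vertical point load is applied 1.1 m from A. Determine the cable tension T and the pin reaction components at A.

T = 17.41 kN, A_x = 9.984 kN, A_y = 20.74 kN

ΣM about A: T·sin55°·2.7 − 35·1.1 = 0 → T = 38.5/(2.7·0.819152) = 17.4073 ≈ 17.41 kN.
ΣF_x = 0: A_x − T·cos55° = 0 → A_x = 17.4073 × 0.573576 = 9.984 kN.
ΣF_y = 0: A_y + T·sin55° − 35 = 0 → A_y = 35 − 17.4073 × 0.819152 = 20.74 kN.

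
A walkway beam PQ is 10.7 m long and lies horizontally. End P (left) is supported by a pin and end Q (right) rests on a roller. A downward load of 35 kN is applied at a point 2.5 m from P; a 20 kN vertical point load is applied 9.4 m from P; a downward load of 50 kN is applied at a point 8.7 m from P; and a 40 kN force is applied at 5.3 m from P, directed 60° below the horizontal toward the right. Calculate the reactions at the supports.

P_x = -20.00 kN, P_y = 56.08 kN, Q_y = 83.56 kN

Taking moments about P: Q_y·10.7 − 35·2.5 − 20·9.4 − 50·8.7 − 40·sin60°·5.3 = 0 → Q_y = 894.097/10.7 = 83.5605 ≈ 83.56 kN.
ΣF_y = 0: P_y + 83.5605 − 35 − 20 − 50 − 40·sin60° = 0 → P_y = 56.08 kN.
ΣF_x = 0: P_x + 40·cos60° = 0 → P_x = -20.00 kN.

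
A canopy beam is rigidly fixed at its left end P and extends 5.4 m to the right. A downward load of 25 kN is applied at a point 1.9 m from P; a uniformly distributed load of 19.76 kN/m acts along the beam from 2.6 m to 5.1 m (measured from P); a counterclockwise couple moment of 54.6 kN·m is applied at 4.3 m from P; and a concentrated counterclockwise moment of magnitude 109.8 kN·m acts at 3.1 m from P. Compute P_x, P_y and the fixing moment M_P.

Resultant of the distributed load: 19.76 × 2.5 = 49.4 kN at 3.85 m from P.
ΣF_x = 0: P_x = 0.
ΣF_y = 0: P_y − 25 − 19.76·2.5 = 0 → P_y = 74.40 kN.
ΣM about P: M_P − 25·1.9 − (19.76·2.5)·3.85 + 54.6 + 109.8 = 0 → M_P = 73.29 kN·m.

P_x = 0, P_y = 74.40 kN, M_P = 73.29 kN·m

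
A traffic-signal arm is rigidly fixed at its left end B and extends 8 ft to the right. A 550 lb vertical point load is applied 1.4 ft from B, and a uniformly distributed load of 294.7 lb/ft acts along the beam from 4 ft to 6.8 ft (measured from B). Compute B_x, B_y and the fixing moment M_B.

B_x = 0, B_y = 1375 lb, M_B = 5226 lb·ft

Resultant of the distributed load: 294.7 × 2.8 = 825.16 lb at 5.4 ft from B.
ΣF_x = 0: B_x = 0.
ΣF_y = 0: B_y − 550 − 294.7·2.8 = 0 → B_y = 1375 lb.
ΣM about B: M_B − 550·1.4 − (294.7·2.8)·5.4 = 0 → M_B = 5226 lb·ft.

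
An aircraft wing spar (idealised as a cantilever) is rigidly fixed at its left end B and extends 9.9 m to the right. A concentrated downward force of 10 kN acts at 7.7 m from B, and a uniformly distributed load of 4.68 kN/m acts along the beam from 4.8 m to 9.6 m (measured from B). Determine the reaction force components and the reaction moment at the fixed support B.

Resultant of the distributed load: 4.68 × 4.8 = 22.464 kN at 7.2 m from B.
ΣF_x = 0: B_x = 0.
ΣF_y = 0: B_y − 10 − 4.68·4.8 = 0 → B_y = 32.46 kN.
ΣM about B: M_B − 10·7.7 − (4.68·4.8)·7.2 = 0 → M_B = 238.7 kN·m.

B_x = 0, B_y = 32.46 kN, M_B = 238.7 kN·m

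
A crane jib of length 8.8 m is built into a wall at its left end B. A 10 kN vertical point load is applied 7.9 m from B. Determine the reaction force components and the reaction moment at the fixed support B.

B_x = 0, B_y = 10.00 kN, M_B = 79.00 kN·m

ΣF_x = 0: B_x = 0.
ΣF_y = 0: B_y − 10 = 0 → B_y = 10.00 kN.
ΣM about B: M_B − 10·7.9 = 0 → M_B = 79.00 kN·m.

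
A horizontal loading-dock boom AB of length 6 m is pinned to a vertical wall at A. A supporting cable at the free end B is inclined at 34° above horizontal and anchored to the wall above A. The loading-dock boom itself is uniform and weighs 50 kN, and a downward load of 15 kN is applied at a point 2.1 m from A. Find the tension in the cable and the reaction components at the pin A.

ΣM about A: T·sin34°·6 − 50·3 − 15·2.1 = 0 → T = 181.5/(6·0.559193) = 54.0958 ≈ 54.10 kN.
ΣF_x = 0: A_x − T·cos34° = 0 → A_x = 54.0958 × 0.829038 = 44.85 kN.
ΣF_y = 0: A_y + T·sin34° − 50 − 15 = 0 → A_y = 65 − 54.0958 × 0.559193 = 34.75 kN.

T = 54.10 kN, A_x = 44.85 kN, A_y = 34.75 kN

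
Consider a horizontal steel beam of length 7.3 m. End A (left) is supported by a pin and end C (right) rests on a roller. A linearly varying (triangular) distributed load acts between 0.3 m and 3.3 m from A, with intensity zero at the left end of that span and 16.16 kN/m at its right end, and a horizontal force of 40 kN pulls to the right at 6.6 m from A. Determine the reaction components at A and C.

A_x = -40.00 kN, A_y = 16.60 kN, C_y = 7.637 kN

Resultant of the triangular load: ½ × 16.16 × 3 = 24.24 kN, acting at 2.3 m from A (one-third of the span from the peak).
Taking moments about A: C_y·7.3 − (½·16.16·3)·2.3 = 0 → C_y = 55.752/7.3 = 7.63726 ≈ 7.637 kN.
ΣF_y = 0: A_y + 7.63726 − ½·16.16·3 = 0 → A_y = 16.60 kN.
ΣF_x = 0: A_x + 40 = 0 → A_x = -40.00 kN.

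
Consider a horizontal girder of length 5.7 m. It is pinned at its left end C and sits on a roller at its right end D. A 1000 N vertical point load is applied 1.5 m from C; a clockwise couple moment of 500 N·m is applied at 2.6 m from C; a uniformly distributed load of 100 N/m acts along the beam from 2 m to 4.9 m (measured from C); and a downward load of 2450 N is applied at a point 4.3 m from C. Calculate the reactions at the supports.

C_x = 0, C_y = 1365 N, D_y = 2375 N

Resultant of the distributed load: 100 × 2.9 = 290 N at 3.45 m from C.
ΣM about C: D_y·5.7 − 1000·1.5 − 500 − (100·2.9)·3.45 − 2450·4.3 = 0 → D_y = 13535.5/5.7 = 2374.65 ≈ 2375 N.
ΣF_y = 0: C_y + 2374.65 − 1000 − 100·2.9 − 2450 = 0 → C_y = 1365 N.
ΣF_x = 0: no horizontal applied forces, so C_x = 0.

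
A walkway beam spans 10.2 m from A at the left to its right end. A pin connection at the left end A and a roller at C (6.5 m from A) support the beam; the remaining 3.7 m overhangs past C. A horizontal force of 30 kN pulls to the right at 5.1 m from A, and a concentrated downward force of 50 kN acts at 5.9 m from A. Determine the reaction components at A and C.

A_x = -30.00 kN, A_y = 4.615 kN, C_y = 45.38 kN

Taking moments about A: C_y·6.5 − 50·5.9 = 0 → C_y = 295/6.5 = 45.3846 ≈ 45.38 kN.
ΣF_y = 0: A_y + 45.3846 − 50 = 0 → A_y = 4.615 kN.
ΣF_x = 0: A_x + 30 = 0 → A_x = -30.00 kN.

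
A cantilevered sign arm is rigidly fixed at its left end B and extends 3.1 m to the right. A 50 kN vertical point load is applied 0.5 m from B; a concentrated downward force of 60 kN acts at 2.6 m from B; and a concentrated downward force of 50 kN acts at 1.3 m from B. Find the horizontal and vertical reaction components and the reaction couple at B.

B_x = 0, B_y = 160.0 kN, M_B = 246.0 kN·m

ΣF_x = 0: B_x = 0.
ΣF_y = 0: B_y − 50 − 60 − 50 = 0 → B_y = 160.0 kN.
ΣM about B: M_B − 50·0.5 − 60·2.6 − 50·1.3 = 0 → M_B = 246.0 kN·m.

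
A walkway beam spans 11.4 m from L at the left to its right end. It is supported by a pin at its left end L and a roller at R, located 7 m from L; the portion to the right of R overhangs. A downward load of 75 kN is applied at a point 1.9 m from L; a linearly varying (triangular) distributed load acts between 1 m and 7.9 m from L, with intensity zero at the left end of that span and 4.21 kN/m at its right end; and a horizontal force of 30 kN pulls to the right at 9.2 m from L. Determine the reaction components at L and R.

L_x = -30.00 kN, L_y = 57.55 kN, R_y = 31.98 kN

Resultant of the triangular load: ½ × 4.21 × 6.9 = 14.5245 kN, acting at 5.6 m from L (one-third of the span from the peak).
Moments about L: R_y·7 − 75·1.9 − (½·4.21·6.9)·5.6 = 0 → R_y = 223.8372/7 = 31.9767 ≈ 31.98 kN.
ΣF_y = 0: L_y + 31.9767 − 75 − ½·4.21·6.9 = 0 → L_y = 57.55 kN.
ΣF_x = 0: L_x + 30 = 0 → L_x = -30.00 kN.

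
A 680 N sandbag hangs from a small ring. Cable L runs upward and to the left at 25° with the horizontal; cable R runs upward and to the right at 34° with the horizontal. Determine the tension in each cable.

T_L = 657.7 N, T_R = 719.0 N

ΣF_x = 0: −T_L·cos25° + T_R·cos34° = 0 → T_R = 1.0932·T_L.
ΣF_y = 0: T_L·sin25° + T_R·sin34° = 680.
Substitute: T_L·(0.422618 + 1.0932·0.559193) = 680 → T_L = 657.686 ≈ 657.7 N.
Then T_R = 1.0932 × 657.686 = 719.0 N.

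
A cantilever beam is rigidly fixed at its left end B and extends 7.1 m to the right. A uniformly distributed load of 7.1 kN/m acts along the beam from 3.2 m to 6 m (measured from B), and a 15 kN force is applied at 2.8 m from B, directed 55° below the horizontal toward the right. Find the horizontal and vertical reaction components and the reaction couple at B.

B_x = -8.604 kN, B_y = 32.17 kN, M_B = 125.9 kN·m

Resultant of the distributed load: 7.1 × 2.8 = 19.88 kN at 4.6 m from B.
ΣF_x = 0: B_x + 15·cos55° = 0 → B_x = -8.604 kN.
ΣF_y = 0: B_y − 7.1·2.8 − 15·sin55° = 0 → B_y = 32.17 kN.
ΣM about B: M_B − (7.1·2.8)·4.6 − 15·sin55°·2.8 = 0 → M_B = 125.9 kN·m.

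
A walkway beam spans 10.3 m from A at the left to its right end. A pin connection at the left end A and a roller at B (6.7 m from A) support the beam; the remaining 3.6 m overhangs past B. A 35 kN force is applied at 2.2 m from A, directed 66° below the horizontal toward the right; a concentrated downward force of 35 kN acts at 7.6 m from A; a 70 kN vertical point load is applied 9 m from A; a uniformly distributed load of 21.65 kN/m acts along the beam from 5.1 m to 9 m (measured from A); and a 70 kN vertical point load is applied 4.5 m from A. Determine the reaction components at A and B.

A_x = -14.24 kN, A_y = 11.32 kN, B_y = 280.1 kN

Resultant of the distributed load: 21.65 × 3.9 = 84.435 kN at 7.05 m from A.
Moments about A: B_y·6.7 − 35·sin66°·2.2 − 35·7.6 − 70·9 − (21.65·3.9)·7.05 − 70·4.5 = 0 → B_y = 1876.61/6.7 = 280.091 ≈ 280.1 kN.
ΣF_y = 0: A_y + 280.091 − 35·sin66° − 35 − 70 − 21.65·3.9 − 70 = 0 → A_y = 11.32 kN.
ΣF_x = 0: A_x + 35·cos66° = 0 → A_x = -14.24 kN.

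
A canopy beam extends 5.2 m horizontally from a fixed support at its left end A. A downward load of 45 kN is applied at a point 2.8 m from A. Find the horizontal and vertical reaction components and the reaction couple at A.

A_x = 0, A_y = 45.00 kN, M_A = 126.0 kN·m

ΣF_x = 0: A_x = 0.
ΣF_y = 0: A_y − 45 = 0 → A_y = 45.00 kN.
ΣM about A: M_A − 45·2.8 = 0 → M_A = 126.0 kN·m.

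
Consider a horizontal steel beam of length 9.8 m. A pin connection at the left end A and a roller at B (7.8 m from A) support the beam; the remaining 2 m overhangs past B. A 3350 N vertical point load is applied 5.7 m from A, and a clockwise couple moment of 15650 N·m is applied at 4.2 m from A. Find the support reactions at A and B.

A_x = 0, A_y = -1104 N, B_y = 4454 N

Moments about A: B_y·7.8 − 3350·5.7 − 15650 = 0 → B_y = 34745/7.8 = 4454.49 ≈ 4454 N.
ΣF_y = 0: A_y + 4454.49 − 3350 = 0 → A_y = -1104 N.
ΣF_x = 0: no horizontal applied forces, so A_x = 0.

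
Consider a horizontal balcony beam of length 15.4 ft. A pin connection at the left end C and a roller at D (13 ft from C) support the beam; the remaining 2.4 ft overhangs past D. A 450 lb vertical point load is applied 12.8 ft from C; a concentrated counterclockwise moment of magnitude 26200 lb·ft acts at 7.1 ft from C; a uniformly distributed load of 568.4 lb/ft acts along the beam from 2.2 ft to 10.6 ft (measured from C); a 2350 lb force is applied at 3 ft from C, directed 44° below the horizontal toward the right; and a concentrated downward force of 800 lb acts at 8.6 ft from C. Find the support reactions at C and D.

C_x = -1690 lb, C_y = 5973 lb, D_y = 1684 lb

Resultant of the distributed load: 568.4 × 8.4 = 4774.56 lb at 6.4 ft from C.
Moments about C: D_y·13 − 450·12.8 + 26200 − (568.4·8.4)·6.4 − 2350·sin44°·3 − 800·8.6 = 0 → D_y = 21894.5/13 = 1684.19 ≈ 1684 lb.
ΣF_y = 0: C_y + 1684.19 − 450 − 568.4·8.4 − 2350·sin44° − 800 = 0 → C_y = 5973 lb.
ΣF_x = 0: C_x + 2350·cos44° = 0 → C_x = -1690 lb.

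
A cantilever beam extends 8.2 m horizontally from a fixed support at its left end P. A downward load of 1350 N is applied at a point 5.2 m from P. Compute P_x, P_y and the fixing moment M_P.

ΣF_x = 0: P_x = 0.
ΣF_y = 0: P_y − 1350 = 0 → P_y = 1350 N.
ΣM about P: M_P − 1350·5.2 = 0 → M_P = 7020 N·m.

P_x = 0, P_y = 1350 N, M_P = 7020 N·m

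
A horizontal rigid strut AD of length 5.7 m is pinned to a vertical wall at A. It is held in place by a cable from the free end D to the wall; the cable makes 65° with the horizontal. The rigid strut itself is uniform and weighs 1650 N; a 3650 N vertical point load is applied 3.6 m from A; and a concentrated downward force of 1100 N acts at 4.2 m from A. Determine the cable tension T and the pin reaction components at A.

ΣM about A: T·sin65°·5.7 − 1650·2.85 − 3650·3.6 − 1100·4.2 = 0 → T = 22462.5/(5.7·0.906308) = 4348.18 ≈ 4348 N.
ΣF_x = 0: A_x − T·cos65° = 0 → A_x = 4348.18 × 0.422618 = 1838 N.
ΣF_y = 0: A_y + T·sin65° − 1650 − 3650 − 1100 = 0 → A_y = 6400 − 4348.18 × 0.906308 = 2459 N.

T = 4348 N, A_x = 1838 N, A_y = 2459 N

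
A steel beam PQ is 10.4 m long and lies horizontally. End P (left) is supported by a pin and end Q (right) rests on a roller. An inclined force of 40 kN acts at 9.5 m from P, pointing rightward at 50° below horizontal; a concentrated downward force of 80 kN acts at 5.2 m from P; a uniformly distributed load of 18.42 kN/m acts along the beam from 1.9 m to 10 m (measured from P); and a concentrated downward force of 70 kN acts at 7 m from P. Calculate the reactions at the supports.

Resultant of the distributed load: 18.42 × 8.1 = 149.202 kN at 5.95 m from P.
ΣM about P: Q_y·10.4 − 40·sin50°·9.5 − 80·5.2 − (18.42·8.1)·5.95 − 70·7 = 0 → Q_y = 2084.85/10.4 = 200.466 ≈ 200.5 kN.
ΣF_y = 0: P_y + 200.466 − 40·sin50° − 80 − 18.42·8.1 − 70 = 0 → P_y = 129.4 kN.
ΣF_x = 0: P_x + 40·cos50° = 0 → P_x = -25.71 kN.

P_x = -25.71 kN, P_y = 129.4 kN, Q_y = 200.5 kN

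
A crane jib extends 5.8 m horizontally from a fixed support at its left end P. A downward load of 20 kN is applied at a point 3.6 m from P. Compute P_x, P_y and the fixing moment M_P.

P_x = 0, P_y = 20.00 kN, M_P = 72.00 kN·m

ΣF_x = 0: P_x = 0.
ΣF_y = 0: P_y − 20 = 0 → P_y = 20.00 kN.
ΣM about P: M_P − 20·3.6 = 0 → M_P = 72.00 kN·m.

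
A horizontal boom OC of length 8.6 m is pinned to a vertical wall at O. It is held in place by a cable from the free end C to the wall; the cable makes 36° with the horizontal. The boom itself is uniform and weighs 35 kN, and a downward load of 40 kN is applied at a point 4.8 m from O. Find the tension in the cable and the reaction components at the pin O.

ΣM about O: T·sin36°·8.6 − 35·4.3 − 40·4.8 = 0 → T = 342.5/(8.6·0.587785) = 67.7554 ≈ 67.76 kN.
ΣF_x = 0: O_x − T·cos36° = 0 → O_x = 67.7554 × 0.809017 = 54.82 kN.
ΣF_y = 0: O_y + T·sin36° − 35 − 40 = 0 → O_y = 75 − 67.7554 × 0.587785 = 35.17 kN.

T = 67.76 kN, O_x = 54.82 kN, O_y = 35.17 kN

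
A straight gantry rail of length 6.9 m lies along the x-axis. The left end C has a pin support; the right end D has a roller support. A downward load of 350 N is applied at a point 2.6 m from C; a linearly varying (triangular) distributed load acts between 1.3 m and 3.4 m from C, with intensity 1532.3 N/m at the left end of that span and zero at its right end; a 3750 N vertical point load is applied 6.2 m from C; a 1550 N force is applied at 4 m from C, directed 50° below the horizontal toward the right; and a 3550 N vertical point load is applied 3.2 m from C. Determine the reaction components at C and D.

Resultant of the triangular load: ½ × 1532.3 × 2.1 = 1608.915 N, acting at 2 m from C (one-third of the span from the peak).
Taking moments about C: D_y·6.9 − 350·2.6 − (½·1532.3·2.1)·2 − 3750·6.2 − 1550·sin50°·4 − 3550·3.2 = 0 → D_y = 43487.3/6.9 = 6302.51 ≈ 6303 N.
ΣF_y = 0: C_y + 6302.51 − 350 − ½·1532.3·2.1 − 3750 − 1550·sin50° − 3550 = 0 → C_y = 4144 N.
ΣF_x = 0: C_x + 1550·cos50° = 0 → C_x = -996.3 N.

C_x = -996.3 N, C_y = 4144 N, D_y = 6303 N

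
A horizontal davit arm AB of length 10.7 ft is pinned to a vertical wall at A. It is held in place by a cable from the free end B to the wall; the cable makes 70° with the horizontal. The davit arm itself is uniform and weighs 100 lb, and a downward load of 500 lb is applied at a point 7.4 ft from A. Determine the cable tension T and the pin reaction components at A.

ΣM about A: T·sin70°·10.7 − 100·5.35 − 500·7.4 = 0 → T = 4235/(10.7·0.939693) = 421.195 ≈ 421.2 lb.
ΣF_x = 0: A_x − T·cos70° = 0 → A_x = 421.195 × 0.34202 = 144.1 lb.
ΣF_y = 0: A_y + T·sin70° − 100 − 500 = 0 → A_y = 600 − 421.195 × 0.939693 = 204.2 lb.

T = 421.2 lb, A_x = 144.1 lb, A_y = 204.2 lb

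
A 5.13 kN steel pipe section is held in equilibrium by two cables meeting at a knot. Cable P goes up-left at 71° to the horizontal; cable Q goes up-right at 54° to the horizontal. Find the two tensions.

T_P = 3.681 kN, T_Q = 2.039 kN

ΣF_x = 0: −T_P·cos71° + T_Q·cos54° = 0 → T_Q = 0.55389·T_P.
ΣF_y = 0: T_P·sin71° + T_Q·sin54° = 5.13.
Substitute: T_P·(0.945519 + 0.55389·0.809017) = 5.13 → T_P = 3.68105 ≈ 3.681 kN.
Then T_Q = 0.55389 × 3.68105 = 2.039 kN.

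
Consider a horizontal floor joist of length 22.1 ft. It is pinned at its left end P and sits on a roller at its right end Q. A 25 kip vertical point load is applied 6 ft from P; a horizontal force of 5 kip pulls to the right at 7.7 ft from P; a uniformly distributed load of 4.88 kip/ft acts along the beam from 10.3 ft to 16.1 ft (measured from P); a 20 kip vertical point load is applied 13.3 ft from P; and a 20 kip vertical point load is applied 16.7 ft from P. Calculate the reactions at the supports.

P_x = -5.000 kip, P_y = 42.46 kip, Q_y = 50.84 kip

Resultant of the distributed load: 4.88 × 5.8 = 28.304 kip at 13.2 ft from P.
Taking moments about P: Q_y·22.1 − 25·6 − (4.88·5.8)·13.2 − 20·13.3 − 20·16.7 = 0 → Q_y = 1123.6128/22.1 = 50.8422 ≈ 50.84 kip.
ΣF_y = 0: P_y + 50.8422 − 25 − 4.88·5.8 − 20 − 20 = 0 → P_y = 42.46 kip.
ΣF_x = 0: P_x + 5 = 0 → P_x = -5.000 kip.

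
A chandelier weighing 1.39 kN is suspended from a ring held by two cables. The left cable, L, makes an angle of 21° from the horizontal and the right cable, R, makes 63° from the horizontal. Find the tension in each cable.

T_L = 0.6345 kN, T_R = 1.305 kN

ΣF_x = 0: −T_L·cos21° + T_R·cos63° = 0 → T_R = 2.05639·T_L.
ΣF_y = 0: T_L·sin21° + T_R·sin63° = 1.39.
Substitute: T_L·(0.358368 + 2.05639·0.891007) = 1.39 → T_L = 0.634522 ≈ 0.6345 kN.
Then T_R = 2.05639 × 0.634522 = 1.305 kN.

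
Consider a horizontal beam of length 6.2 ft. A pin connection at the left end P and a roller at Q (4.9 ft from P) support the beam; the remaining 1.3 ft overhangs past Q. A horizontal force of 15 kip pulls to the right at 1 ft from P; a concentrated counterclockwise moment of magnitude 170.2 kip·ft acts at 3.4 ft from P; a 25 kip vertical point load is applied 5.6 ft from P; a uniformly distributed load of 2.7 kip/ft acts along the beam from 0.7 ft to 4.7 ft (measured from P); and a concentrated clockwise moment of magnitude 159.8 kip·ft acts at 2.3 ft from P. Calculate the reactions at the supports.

Resultant of the distributed load: 2.7 × 4 = 10.8 kip at 2.7 ft from P.
Taking moments about P: Q_y·4.9 + 170.2 − 25·5.6 − (2.7·4)·2.7 − 159.8 = 0 → Q_y = 158.76/4.9 = 32.40 kip.
ΣF_y = 0: P_y + 32.4 − 25 − 2.7·4 = 0 → P_y = 3.400 kip.
ΣF_x = 0: P_x + 15 = 0 → P_x = -15.00 kip.

P_x = -15.00 kip, P_y = 3.400 kip, Q_y = 32.40 kip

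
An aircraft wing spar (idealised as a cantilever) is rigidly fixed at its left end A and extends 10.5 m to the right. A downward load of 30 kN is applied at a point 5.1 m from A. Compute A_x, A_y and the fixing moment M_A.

ΣF_x = 0: A_x = 0.
ΣF_y = 0: A_y − 30 = 0 → A_y = 30.00 kN.
ΣM about A: M_A − 30·5.1 = 0 → M_A = 153.0 kN·m.

A_x = 0, A_y = 30.00 kN, M_A = 153.0 kN·m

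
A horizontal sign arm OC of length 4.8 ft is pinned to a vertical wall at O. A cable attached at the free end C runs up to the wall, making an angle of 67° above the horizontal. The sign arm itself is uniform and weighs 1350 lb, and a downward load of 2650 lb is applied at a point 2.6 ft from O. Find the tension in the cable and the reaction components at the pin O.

ΣM about O: T·sin67°·4.8 − 1350·2.4 − 2650·2.6 = 0 → T = 10130/(4.8·0.920505) = 2292.67 ≈ 2293 lb.
ΣF_x = 0: O_x − T·cos67° = 0 → O_x = 2292.67 × 0.390731 = 895.8 lb.
ΣF_y = 0: O_y + T·sin67° − 1350 − 2650 = 0 → O_y = 4000 − 2292.67 × 0.920505 = 1890 lb.

T = 2293 lb, O_x = 895.8 lb, O_y = 1890 lb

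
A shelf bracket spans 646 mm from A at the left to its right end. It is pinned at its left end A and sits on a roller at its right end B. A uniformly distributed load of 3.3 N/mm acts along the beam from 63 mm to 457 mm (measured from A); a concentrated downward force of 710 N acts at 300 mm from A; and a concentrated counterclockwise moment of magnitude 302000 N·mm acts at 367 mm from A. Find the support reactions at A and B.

A_x = 0, A_y = 1625 N, B_y = 385.5 N

Resultant of the distributed load: 3.3 × 394 = 1300.2 N at 260 mm from A.
Taking moments about A: B_y·646 − (3.3·394)·260 − 710·300 + 302000 = 0 → B_y = 249052/646 = 385.529 ≈ 385.5 N.
ΣF_y = 0: A_y + 385.529 − 3.3·394 − 710 = 0 → A_y = 1625 N.
ΣF_x = 0: no horizontal applied forces, so A_x = 0.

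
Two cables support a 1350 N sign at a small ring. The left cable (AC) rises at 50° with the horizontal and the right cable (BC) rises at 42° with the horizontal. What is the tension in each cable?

ΣF_x = 0: −T_AC·cos50° + T_BC·cos42° = 0 → T_BC = 0.864956·T_AC.
ΣF_y = 0: T_AC·sin50° + T_BC·sin42° = 1350.
Substitute: T_AC·(0.766044 + 0.864956·0.669131) = 1350 → T_AC = 1003.86 ≈ 1004 N.
Then T_BC = 0.864956 × 1003.86 = 868.3 N.

T_AC = 1004 N, T_BC = 868.3 N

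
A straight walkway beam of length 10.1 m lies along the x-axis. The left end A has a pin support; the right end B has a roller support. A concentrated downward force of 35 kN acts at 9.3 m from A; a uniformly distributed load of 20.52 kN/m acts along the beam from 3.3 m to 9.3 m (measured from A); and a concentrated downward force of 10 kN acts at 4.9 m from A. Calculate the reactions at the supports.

A_x = 0, A_y = 54.24 kN, B_y = 113.9 kN

Resultant of the distributed load: 20.52 × 6 = 123.12 kN at 6.3 m from A.
ΣM about A: B_y·10.1 − 35·9.3 − (20.52·6)·6.3 − 10·4.9 = 0 → B_y = 1150.156/10.1 = 113.877 ≈ 113.9 kN.
ΣF_y = 0: A_y + 113.877 − 35 − 20.52·6 − 10 = 0 → A_y = 54.24 kN.
ΣF_x = 0: no horizontal applied forces, so A_x = 0.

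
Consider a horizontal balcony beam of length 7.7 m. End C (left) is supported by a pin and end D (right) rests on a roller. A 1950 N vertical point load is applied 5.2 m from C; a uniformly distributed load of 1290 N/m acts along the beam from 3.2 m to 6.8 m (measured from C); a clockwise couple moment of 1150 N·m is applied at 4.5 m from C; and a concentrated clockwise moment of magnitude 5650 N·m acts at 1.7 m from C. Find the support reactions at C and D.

C_x = 0, C_y = 1378 N, D_y = 5216 N

Resultant of the distributed load: 1290 × 3.6 = 4644 N at 5 m from C.
Taking moments about C: D_y·7.7 − 1950·5.2 − (1290·3.6)·5 − 1150 − 5650 = 0 → D_y = 40160/7.7 = 5215.58 ≈ 5216 N.
ΣF_y = 0: C_y + 5215.58 − 1950 − 1290·3.6 = 0 → C_y = 1378 N.
ΣF_x = 0: no horizontal applied forces, so C_x = 0.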